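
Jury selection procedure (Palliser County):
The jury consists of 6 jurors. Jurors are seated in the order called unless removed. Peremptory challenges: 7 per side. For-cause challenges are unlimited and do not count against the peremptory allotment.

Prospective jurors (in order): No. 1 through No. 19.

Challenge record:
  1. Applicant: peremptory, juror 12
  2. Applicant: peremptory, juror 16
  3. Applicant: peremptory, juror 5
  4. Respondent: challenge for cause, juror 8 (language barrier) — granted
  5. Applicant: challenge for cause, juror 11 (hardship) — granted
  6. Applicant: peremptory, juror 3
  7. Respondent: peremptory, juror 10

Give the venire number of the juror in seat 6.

Removed: #3, #5, #8, #10, #11, #12, #16.
Filling seats in venire order through position 6: #1, #2, #4, #6, #7, #9.
So seat 6 is #9.

9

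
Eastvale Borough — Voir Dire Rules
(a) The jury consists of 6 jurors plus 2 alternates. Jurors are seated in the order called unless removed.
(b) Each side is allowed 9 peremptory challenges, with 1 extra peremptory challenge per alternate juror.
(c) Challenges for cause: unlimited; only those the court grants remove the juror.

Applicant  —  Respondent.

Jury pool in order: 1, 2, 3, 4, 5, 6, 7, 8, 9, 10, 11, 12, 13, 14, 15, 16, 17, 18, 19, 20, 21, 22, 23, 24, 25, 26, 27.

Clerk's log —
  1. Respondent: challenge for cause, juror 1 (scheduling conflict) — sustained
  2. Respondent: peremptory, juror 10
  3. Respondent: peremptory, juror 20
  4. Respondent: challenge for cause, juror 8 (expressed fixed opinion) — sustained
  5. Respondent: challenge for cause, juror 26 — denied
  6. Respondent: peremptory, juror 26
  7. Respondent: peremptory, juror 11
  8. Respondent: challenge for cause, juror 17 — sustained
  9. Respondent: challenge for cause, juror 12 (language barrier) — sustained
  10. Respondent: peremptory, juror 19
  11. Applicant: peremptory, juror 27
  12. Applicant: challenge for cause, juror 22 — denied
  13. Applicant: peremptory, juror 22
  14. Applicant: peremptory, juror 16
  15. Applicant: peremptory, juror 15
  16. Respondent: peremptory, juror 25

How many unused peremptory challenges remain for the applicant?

Applicant allotment: 9 base + 1 × 2 alternates = 11.
Applicant peremptories used: #27, #22, #16, #15 — 4 (the for-cause on #22 doesn't count).
Remaining: 11 − 4 = 7.

7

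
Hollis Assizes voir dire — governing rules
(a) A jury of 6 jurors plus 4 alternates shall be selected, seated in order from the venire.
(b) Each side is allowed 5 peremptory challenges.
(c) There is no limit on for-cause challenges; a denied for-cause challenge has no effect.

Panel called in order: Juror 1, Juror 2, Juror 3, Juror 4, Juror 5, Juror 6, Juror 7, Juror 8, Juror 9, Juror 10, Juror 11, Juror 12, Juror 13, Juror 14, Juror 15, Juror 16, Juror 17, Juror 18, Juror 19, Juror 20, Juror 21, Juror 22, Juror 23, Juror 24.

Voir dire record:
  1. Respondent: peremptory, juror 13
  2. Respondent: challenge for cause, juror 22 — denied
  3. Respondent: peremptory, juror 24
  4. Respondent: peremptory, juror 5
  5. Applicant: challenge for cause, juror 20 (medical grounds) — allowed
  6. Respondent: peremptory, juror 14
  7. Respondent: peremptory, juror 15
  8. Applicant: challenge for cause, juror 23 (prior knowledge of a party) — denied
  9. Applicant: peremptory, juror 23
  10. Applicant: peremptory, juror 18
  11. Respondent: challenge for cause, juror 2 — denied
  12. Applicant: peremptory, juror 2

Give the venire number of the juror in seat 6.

8

Removed: #2, #5, #13, #14, #15, #18, #20, #23, #24. (#22 stays — for-cause denied.)
Filling seats in venire order through position 6: #1, #3, #4, #6, #7, #8.
So seat 6 is #8.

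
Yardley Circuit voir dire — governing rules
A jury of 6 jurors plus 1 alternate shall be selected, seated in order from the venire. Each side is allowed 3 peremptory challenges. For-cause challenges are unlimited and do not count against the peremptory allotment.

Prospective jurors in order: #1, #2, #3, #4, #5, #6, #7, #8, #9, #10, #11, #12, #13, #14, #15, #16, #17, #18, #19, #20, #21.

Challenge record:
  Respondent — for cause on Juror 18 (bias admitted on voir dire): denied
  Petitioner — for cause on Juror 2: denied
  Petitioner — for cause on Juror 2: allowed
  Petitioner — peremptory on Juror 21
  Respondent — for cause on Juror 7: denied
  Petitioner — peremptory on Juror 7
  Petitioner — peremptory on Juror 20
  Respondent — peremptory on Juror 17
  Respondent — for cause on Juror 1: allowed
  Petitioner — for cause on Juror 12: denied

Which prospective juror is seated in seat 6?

9

Removed: #1, #2, #7, #17, #20, #21. (#12, #18 stay — for-cause denied.)
Filling seats in venire order through position 6: #3, #4, #5, #6, #8, #9.
So seat 6 is #9.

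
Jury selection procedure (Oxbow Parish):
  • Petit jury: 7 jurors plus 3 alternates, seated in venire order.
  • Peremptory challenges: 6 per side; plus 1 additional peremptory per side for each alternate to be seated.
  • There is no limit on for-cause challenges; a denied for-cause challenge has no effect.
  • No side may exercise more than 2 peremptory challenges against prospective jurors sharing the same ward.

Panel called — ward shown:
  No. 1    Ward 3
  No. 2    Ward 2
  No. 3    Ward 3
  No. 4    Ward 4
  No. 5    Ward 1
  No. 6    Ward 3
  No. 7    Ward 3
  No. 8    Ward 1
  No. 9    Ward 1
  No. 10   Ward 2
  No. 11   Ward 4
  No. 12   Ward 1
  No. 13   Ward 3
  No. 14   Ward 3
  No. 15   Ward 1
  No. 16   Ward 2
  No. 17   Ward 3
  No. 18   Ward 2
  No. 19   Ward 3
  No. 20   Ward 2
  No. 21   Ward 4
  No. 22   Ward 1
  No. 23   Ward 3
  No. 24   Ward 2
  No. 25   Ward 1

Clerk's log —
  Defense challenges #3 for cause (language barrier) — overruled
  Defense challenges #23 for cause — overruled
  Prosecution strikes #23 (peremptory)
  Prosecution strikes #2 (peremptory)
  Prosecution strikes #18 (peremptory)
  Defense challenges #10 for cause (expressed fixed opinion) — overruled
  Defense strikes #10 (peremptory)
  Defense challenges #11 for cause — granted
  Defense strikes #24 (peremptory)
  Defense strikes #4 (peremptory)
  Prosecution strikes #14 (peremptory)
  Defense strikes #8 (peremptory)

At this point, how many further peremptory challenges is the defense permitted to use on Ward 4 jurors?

1

Defense peremptories so far: #10, #24, #4, #8 — 4 of 9 used, 5 left overall.
Against Ward 4: #4 — 1 used; per-ward cap 2 leaves 1.
Binding limit: min(5, 1) = 1.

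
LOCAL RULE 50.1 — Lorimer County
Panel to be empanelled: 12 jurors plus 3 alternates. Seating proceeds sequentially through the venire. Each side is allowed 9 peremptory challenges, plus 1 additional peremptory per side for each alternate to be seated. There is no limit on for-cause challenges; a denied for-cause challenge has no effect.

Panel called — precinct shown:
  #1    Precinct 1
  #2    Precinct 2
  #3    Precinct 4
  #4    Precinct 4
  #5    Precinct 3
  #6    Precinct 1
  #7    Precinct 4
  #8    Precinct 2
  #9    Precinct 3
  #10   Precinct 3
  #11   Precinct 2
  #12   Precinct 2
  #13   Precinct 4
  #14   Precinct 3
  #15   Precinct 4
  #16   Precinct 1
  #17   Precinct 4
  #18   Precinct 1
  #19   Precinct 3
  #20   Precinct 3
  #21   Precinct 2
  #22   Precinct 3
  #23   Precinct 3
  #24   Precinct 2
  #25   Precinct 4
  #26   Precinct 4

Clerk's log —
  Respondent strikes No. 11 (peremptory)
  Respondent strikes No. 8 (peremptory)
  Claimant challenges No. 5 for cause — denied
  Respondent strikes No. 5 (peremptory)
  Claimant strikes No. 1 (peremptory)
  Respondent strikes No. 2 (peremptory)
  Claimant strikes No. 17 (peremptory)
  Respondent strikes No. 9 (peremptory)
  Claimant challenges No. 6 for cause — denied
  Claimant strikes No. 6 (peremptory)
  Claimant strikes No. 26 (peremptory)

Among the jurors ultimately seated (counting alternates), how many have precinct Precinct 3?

6

Removed: #1, #2, #5, #6, #8, #9, #11, #17, #26.
Seated (15 incl. alternates): #3, #4, #7, #10, #12, #13, #14, #15, #16, #18, #19, #20, #21, #22, #23.
Of those, in Precinct 3: #10, #14, #19, #20, #22, #23 → 6.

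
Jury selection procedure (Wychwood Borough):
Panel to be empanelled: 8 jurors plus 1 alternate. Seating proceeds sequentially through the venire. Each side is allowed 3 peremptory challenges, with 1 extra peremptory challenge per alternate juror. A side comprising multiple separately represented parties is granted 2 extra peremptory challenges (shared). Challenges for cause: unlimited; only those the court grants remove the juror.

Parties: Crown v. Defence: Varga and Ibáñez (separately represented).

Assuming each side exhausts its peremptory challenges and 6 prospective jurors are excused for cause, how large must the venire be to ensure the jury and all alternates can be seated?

25

Seats to fill: 8 + 1 alternates = 9.
Peremptories — Crown: 3 + 1×1 = 4; Defence: 3 + 1×1 + 2 = 6; total 10.
For-cause removals: 6.
Minimum venire: 9 + 10 + 6 = 25.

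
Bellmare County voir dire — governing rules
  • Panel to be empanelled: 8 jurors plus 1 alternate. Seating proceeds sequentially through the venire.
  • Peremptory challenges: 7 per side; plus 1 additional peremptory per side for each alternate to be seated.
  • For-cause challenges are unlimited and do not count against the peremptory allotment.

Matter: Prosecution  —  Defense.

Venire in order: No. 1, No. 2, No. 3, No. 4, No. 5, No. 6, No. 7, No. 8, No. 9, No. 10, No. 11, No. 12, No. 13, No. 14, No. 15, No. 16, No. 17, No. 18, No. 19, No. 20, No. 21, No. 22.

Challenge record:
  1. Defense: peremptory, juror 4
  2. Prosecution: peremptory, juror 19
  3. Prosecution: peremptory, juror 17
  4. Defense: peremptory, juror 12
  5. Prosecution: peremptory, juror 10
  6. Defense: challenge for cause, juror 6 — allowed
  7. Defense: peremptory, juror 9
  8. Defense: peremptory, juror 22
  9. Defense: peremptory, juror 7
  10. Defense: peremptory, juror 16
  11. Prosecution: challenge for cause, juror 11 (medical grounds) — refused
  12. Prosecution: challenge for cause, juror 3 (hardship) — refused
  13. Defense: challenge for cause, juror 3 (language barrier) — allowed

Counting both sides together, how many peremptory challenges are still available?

7

Prosecution allotment: 7 base + 1 × 1 alternate = 8. Defense allotment: 7 base + 1 × 1 alternate = 8.
Prosecution peremptories used: #19, #17, #10 — 3 (for-cause on #11, #3 don't count).
Defense peremptories used: #4, #12, #9, #22, #7, #16 — 6 (for-cause on #6, #3 don't count).
Remaining: (8 − 3) + (8 − 6) = 7.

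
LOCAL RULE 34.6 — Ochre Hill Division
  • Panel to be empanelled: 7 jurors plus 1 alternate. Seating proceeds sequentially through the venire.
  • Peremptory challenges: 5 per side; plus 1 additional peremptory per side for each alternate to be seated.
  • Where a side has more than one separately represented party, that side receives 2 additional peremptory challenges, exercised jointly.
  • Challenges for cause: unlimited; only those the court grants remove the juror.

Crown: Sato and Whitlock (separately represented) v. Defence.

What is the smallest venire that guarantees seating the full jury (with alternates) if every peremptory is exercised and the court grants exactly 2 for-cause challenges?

24

Seats to fill: 7 + 1 alternates = 8.
Peremptories — Crown: 5 + 1×1 + 2 = 8; Defence: 5 + 1×1 = 6; total 14.
For-cause removals: 2.
Minimum venire: 8 + 14 + 2 = 24.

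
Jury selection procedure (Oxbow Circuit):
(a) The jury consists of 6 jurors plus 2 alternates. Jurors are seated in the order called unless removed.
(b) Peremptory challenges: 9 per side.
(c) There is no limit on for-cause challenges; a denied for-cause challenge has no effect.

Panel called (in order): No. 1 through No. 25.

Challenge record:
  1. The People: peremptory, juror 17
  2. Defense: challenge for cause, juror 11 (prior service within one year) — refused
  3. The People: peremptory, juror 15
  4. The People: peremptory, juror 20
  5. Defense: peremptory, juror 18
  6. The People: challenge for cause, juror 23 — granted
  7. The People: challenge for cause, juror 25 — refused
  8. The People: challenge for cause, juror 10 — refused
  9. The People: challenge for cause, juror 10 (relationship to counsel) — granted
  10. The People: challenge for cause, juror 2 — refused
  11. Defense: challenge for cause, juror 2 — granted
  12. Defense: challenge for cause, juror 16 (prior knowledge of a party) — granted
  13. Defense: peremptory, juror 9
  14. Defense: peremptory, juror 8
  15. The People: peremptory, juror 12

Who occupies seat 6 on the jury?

7

Removed: #2, #8, #9, #10, #12, #15, #16, #17, #18, #20, #23. (#11, #25 stay — for-cause denied.)
Filling seats in venire order through position 6: #1, #3, #4, #5, #6, #7.
So seat 6 is #7.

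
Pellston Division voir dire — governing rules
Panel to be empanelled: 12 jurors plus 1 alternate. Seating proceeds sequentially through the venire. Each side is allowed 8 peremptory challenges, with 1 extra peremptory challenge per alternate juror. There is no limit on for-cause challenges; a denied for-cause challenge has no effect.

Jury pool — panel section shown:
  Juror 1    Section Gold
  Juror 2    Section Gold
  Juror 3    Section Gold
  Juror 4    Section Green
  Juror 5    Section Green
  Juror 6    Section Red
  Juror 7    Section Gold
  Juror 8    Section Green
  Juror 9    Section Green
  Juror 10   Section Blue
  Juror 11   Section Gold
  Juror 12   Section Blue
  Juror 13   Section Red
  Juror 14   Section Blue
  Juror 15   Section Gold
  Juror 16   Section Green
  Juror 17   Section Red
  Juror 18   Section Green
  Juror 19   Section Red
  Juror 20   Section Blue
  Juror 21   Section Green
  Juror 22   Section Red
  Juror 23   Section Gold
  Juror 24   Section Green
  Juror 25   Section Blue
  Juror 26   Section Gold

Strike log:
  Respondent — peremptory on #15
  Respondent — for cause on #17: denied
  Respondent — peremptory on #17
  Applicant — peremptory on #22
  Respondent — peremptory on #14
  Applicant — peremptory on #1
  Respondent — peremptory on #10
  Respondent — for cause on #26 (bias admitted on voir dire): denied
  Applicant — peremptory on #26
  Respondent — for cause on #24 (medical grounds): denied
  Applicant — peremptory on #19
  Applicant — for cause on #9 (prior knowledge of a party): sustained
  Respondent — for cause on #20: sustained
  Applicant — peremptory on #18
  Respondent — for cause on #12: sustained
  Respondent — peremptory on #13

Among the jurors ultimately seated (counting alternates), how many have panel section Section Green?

Removed: #1, #9, #10, #12, #13, #14, #15, #17, #18, #19, #20, #22, #26.
Seated (13 incl. alternates): #2, #3, #4, #5, #6, #7, #8, #11, #16, #21, #23, #24, #25.
Of those, in Section Green: #4, #5, #8, #16, #21, #24 → 6.

6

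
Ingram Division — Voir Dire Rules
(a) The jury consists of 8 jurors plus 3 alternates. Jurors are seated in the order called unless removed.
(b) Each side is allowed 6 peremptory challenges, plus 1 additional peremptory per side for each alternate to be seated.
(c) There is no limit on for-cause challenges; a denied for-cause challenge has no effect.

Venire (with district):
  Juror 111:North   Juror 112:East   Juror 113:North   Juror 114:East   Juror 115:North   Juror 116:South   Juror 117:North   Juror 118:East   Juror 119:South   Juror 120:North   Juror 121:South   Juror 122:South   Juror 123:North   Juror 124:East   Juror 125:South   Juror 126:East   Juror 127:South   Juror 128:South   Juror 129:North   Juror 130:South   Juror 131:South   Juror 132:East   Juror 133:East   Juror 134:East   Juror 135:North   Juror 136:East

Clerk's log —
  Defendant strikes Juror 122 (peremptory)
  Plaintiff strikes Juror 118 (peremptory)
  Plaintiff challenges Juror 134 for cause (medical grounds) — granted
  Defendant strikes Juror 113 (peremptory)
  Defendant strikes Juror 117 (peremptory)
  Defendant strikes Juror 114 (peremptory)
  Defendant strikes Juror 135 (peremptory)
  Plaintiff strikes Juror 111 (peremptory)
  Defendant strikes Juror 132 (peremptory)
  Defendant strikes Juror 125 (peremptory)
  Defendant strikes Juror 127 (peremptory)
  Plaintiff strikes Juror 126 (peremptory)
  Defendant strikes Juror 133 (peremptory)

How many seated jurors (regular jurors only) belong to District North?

Removed: #111, #113, #114, #117, #118, #122, #125, #126, #127, #132, #133, #134, #135.
Seated jurors 1–8: #112, #115, #116, #119, #120, #121, #123, #124 (alternates #128, #129, #130 not counted).
Of those, in District North: #115, #120, #123 → 3.

3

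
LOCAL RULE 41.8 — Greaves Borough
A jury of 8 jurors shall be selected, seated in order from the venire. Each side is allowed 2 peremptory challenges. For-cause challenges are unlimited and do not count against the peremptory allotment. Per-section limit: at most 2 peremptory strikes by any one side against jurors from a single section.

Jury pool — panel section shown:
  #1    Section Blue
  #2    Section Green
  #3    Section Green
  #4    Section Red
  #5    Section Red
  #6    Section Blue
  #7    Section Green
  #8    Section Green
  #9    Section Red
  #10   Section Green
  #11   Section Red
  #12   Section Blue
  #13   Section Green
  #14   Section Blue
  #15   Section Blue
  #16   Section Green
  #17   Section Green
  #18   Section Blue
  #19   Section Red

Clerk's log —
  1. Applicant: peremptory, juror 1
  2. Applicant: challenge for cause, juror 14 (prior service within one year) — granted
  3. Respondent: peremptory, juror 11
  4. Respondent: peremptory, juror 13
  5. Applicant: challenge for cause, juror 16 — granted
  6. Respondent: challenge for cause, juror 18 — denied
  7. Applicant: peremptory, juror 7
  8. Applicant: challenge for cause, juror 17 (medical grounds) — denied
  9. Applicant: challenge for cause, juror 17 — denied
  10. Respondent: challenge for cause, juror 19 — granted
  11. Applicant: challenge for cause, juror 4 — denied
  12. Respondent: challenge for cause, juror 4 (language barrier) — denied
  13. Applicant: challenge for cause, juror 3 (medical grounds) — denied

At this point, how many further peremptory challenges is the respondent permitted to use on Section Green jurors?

Respondent peremptories so far: #11, #13 — 2 of 2 used, 0 left overall.
Against Section Green: #13 — 1 used; per-section cap 2 leaves 1.
Binding limit: min(0, 1) = 0.

0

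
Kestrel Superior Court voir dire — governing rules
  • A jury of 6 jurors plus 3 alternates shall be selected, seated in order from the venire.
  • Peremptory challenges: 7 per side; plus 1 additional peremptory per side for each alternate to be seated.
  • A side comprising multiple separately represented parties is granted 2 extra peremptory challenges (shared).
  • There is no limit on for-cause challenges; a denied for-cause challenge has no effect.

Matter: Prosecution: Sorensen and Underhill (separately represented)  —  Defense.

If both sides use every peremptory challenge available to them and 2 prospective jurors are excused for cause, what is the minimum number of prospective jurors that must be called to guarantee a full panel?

Seats to fill: 6 + 3 alternates = 9.
Peremptories — Prosecution: 7 + 1×3 + 2 = 12; Defense: 7 + 1×3 = 10; total 22.
For-cause removals: 2.
Minimum venire: 9 + 22 + 2 = 33.

33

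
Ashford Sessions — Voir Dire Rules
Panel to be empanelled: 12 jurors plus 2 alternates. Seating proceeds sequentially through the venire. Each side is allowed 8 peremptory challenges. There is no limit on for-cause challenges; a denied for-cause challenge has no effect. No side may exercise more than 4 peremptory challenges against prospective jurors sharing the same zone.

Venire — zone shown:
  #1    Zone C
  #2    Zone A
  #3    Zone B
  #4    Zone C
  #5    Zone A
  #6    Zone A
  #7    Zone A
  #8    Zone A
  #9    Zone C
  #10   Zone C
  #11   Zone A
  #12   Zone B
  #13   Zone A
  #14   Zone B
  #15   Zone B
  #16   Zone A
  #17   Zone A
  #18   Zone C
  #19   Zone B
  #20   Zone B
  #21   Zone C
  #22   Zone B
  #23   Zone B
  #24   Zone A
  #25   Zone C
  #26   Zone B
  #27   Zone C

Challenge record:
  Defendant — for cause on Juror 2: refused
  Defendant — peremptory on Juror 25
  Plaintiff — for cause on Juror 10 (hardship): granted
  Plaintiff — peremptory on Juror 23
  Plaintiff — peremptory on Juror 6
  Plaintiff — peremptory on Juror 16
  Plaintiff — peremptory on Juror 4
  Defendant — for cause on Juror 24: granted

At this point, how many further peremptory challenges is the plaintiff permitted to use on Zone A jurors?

2

Plaintiff peremptories so far: #23, #6, #16, #4 — 4 of 8 used, 4 left overall.
Against Zone A: #6, #16 — 2 used; per-zone cap 4 leaves 2.
Binding limit: min(4, 2) = 2.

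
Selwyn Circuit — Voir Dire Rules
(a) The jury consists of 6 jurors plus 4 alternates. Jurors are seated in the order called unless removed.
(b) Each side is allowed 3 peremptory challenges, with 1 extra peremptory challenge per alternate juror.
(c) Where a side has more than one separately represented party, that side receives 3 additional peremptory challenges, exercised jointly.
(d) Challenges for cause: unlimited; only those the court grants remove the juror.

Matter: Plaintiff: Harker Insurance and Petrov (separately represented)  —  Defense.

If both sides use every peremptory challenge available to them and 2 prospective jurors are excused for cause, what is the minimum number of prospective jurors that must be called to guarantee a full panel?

Seats to fill: 6 + 4 alternates = 10.
Peremptories — Plaintiff: 3 + 1×4 + 3 = 10; Defense: 3 + 1×4 = 7; total 17.
For-cause removals: 2.
Minimum venire: 10 + 17 + 2 = 29.

29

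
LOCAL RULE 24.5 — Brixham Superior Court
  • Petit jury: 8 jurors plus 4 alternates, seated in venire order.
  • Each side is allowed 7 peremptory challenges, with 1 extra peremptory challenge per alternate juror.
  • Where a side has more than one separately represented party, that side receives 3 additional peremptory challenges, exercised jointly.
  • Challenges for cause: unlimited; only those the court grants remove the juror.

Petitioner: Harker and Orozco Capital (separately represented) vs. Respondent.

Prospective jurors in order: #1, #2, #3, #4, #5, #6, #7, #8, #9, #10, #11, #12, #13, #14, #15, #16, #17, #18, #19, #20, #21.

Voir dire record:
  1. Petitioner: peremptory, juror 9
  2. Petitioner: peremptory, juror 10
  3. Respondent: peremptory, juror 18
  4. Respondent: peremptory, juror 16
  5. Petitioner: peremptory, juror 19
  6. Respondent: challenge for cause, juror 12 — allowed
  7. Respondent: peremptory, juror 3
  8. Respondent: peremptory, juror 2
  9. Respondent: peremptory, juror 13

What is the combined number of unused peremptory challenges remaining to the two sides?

17

Petitioner allotment: 7 base + 1 × 4 alternates + 3 multi-party = 14. Respondent allotment: 7 base + 1 × 4 alternates = 11.
Petitioner peremptories used: #9, #10, #19 — 3.
Respondent peremptories used: #18, #16, #3, #2, #13 — 5 (the for-cause on #12 doesn't count).
Remaining: (14 − 3) + (11 − 5) = 17.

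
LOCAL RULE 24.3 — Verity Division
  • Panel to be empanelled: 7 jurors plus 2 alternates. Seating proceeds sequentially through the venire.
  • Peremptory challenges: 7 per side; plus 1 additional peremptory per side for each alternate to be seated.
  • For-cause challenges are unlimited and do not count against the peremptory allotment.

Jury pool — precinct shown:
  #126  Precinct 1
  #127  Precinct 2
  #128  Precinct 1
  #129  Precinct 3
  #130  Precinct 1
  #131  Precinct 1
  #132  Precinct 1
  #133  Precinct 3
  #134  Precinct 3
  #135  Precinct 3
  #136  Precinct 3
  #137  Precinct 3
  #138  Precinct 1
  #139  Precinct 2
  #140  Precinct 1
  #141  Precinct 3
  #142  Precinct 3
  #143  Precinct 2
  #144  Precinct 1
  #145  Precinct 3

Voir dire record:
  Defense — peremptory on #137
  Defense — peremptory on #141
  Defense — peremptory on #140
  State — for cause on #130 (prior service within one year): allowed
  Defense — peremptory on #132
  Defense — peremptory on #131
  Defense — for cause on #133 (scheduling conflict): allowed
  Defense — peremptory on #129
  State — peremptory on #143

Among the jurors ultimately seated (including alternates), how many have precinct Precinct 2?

Removed: #129, #130, #131, #132, #133, #137, #140, #141, #143.
Seated (9 incl. alternates): #126, #127, #128, #134, #135, #136, #138, #139, #142.
Of those, in Precinct 2: #127, #139 → 2.

2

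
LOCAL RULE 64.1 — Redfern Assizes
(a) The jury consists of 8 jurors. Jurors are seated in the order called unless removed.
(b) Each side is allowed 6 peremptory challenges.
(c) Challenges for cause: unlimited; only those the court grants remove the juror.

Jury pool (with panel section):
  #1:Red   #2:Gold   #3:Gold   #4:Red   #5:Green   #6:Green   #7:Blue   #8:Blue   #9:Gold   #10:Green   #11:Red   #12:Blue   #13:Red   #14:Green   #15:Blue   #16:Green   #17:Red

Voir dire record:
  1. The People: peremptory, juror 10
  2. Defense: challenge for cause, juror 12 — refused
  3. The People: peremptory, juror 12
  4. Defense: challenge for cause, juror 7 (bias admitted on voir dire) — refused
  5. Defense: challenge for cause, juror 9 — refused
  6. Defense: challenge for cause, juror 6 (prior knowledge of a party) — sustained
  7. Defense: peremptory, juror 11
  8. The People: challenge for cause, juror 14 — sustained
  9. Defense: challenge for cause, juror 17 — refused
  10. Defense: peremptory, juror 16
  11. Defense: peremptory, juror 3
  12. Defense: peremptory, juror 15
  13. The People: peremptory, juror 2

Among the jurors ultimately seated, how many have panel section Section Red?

Removed: #2, #3, #6, #10, #11, #12, #14, #15, #16.
Seated jurors 1–8: #1, #4, #5, #7, #8, #9, #13, #17.
Of those, in Section Red: #1, #4, #13, #17 → 4.

4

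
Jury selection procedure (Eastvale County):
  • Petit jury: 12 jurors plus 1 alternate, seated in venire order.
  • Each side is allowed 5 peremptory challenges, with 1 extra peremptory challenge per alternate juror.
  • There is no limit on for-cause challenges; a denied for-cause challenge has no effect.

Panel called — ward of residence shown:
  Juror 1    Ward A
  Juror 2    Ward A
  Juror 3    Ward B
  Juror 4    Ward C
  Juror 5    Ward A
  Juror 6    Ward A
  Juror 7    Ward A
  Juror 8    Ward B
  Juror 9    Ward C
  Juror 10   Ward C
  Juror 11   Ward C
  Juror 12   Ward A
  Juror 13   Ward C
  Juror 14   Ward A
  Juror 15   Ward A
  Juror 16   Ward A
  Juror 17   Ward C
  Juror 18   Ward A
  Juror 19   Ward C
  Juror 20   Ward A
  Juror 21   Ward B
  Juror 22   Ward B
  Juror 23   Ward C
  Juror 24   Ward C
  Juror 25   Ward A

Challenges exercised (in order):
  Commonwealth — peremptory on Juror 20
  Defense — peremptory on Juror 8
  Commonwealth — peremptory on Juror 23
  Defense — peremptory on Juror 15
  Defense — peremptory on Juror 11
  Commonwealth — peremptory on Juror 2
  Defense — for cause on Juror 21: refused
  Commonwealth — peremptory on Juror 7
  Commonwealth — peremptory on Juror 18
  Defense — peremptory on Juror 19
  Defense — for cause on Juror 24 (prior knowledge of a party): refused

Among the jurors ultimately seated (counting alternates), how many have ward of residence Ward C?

5

Removed: #2, #7, #8, #11, #15, #18, #19, #20, #23.
Seated (13 incl. alternates): #1, #3, #4, #5, #6, #9, #10, #12, #13, #14, #16, #17, #21.
Of those, in Ward C: #4, #9, #10, #13, #17 → 5.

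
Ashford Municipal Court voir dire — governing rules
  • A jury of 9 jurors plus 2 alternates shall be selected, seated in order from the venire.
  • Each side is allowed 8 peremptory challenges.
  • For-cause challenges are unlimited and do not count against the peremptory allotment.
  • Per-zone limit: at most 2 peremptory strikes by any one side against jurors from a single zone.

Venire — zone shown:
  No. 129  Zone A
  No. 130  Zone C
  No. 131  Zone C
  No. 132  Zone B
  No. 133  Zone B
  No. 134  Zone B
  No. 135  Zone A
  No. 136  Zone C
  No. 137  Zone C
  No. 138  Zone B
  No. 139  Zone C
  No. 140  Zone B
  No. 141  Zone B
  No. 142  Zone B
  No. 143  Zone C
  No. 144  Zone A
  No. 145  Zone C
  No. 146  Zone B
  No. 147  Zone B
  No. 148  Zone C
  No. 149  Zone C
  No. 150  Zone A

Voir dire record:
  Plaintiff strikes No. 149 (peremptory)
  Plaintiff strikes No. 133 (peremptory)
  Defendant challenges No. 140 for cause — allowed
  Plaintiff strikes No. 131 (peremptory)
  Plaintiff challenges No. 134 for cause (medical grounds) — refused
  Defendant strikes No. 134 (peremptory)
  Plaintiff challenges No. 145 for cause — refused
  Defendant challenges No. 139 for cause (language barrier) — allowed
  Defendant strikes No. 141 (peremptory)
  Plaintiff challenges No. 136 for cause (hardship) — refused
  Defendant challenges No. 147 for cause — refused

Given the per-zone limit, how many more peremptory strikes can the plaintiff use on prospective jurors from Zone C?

0

Plaintiff peremptories so far: #149, #133, #131 — 3 of 8 used, 5 left overall.
Against Zone C: #149, #131 — 2 used; per-zone cap 2 leaves 0.
Binding limit: min(5, 0) = 0.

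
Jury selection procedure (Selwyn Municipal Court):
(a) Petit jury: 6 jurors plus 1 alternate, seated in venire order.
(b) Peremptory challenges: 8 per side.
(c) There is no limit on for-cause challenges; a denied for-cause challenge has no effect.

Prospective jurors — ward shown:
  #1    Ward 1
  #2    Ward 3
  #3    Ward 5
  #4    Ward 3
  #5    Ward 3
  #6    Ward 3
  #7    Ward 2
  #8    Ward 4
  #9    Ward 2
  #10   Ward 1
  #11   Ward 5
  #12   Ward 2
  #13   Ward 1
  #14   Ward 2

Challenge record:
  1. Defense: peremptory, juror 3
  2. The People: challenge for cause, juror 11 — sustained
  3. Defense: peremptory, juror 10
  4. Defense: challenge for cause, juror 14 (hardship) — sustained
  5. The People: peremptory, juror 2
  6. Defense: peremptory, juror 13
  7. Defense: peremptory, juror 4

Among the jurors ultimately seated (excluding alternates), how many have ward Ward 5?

0

Removed: #2, #3, #4, #10, #11, #13, #14.
Seated jurors 1–6: #1, #5, #6, #7, #8, #9 (alternates #12 not counted).
None of those are in Ward 5 → 0.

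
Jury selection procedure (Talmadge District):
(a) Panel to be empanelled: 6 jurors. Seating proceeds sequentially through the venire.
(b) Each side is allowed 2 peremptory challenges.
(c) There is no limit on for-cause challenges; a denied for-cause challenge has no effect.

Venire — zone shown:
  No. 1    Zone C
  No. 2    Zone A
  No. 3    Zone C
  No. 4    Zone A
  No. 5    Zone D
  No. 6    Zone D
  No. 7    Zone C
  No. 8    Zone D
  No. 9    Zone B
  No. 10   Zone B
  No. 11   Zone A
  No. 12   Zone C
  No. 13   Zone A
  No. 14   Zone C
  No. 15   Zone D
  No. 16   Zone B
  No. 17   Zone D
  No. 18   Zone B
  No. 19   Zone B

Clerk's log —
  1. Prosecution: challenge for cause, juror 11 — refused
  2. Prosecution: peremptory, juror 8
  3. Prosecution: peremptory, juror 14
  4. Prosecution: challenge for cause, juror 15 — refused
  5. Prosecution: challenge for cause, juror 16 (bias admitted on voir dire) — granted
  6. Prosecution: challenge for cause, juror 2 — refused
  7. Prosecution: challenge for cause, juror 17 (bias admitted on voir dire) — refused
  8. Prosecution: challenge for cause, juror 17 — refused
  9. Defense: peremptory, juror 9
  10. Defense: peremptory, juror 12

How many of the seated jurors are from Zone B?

0

Removed: #8, #9, #12, #14, #16.
Seated jurors 1–6: #1, #2, #3, #4, #5, #6.
None of those are in Zone B → 0.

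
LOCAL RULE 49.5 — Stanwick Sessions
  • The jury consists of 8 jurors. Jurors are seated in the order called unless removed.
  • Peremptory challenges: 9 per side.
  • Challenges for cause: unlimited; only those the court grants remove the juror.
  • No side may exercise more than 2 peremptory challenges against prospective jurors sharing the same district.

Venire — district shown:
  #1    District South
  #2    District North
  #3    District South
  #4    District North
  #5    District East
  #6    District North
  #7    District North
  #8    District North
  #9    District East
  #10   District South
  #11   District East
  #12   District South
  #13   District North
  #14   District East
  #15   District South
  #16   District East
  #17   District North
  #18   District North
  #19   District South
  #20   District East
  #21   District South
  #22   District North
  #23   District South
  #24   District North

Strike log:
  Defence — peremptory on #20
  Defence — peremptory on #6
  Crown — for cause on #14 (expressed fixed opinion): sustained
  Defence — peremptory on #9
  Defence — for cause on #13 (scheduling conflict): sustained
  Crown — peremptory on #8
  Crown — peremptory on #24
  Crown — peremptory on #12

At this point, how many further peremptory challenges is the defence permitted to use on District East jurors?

Defence peremptories so far: #20, #6, #9 — 3 of 9 used, 6 left overall.
Against District East: #20, #9 — 2 used; per-district cap 2 leaves 0.
Binding limit: min(6, 0) = 0.

0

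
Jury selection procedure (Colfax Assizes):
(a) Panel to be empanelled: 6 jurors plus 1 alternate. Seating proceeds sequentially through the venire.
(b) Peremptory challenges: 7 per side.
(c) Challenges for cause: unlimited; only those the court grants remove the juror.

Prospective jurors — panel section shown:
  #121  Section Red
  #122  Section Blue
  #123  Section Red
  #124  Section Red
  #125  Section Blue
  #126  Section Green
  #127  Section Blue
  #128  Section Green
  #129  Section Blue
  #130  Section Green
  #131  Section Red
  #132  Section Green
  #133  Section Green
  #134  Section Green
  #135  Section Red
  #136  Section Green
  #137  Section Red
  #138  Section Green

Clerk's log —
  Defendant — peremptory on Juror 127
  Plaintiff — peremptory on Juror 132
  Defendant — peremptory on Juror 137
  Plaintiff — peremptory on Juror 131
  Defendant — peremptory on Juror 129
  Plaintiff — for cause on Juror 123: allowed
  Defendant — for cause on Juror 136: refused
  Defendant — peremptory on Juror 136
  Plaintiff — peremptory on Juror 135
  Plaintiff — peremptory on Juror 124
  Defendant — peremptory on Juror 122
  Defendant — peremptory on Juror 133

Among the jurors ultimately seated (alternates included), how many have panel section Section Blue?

1

Removed: #122, #123, #124, #127, #129, #131, #132, #133, #135, #136, #137.
Seated (7 incl. alternates): #121, #125, #126, #128, #130, #134, #138.
Of those, in Section Blue: #125 → 1.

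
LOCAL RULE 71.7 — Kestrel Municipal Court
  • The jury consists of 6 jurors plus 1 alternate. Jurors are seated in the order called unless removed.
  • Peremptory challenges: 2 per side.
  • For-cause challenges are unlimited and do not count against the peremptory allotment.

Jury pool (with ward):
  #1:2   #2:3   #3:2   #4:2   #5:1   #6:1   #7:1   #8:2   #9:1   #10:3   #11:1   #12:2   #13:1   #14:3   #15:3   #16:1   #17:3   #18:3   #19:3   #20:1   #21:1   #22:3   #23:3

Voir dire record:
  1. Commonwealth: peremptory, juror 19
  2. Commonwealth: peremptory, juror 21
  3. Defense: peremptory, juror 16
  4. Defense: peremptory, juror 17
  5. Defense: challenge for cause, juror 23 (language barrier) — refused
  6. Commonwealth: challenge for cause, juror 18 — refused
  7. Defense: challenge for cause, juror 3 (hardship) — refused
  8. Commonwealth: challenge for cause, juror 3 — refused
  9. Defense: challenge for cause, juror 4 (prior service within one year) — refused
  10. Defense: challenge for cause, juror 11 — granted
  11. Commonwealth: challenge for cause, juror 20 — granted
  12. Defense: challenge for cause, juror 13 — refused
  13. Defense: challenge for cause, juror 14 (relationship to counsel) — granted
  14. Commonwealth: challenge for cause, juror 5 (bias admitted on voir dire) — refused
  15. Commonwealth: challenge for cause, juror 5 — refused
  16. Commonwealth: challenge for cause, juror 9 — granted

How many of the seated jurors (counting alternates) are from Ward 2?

Removed: #9, #11, #14, #16, #17, #19, #20, #21.
Seated (7 incl. alternates): #1, #2, #3, #4, #5, #6, #7.
Of those, in Ward 2: #1, #3, #4 → 3.

3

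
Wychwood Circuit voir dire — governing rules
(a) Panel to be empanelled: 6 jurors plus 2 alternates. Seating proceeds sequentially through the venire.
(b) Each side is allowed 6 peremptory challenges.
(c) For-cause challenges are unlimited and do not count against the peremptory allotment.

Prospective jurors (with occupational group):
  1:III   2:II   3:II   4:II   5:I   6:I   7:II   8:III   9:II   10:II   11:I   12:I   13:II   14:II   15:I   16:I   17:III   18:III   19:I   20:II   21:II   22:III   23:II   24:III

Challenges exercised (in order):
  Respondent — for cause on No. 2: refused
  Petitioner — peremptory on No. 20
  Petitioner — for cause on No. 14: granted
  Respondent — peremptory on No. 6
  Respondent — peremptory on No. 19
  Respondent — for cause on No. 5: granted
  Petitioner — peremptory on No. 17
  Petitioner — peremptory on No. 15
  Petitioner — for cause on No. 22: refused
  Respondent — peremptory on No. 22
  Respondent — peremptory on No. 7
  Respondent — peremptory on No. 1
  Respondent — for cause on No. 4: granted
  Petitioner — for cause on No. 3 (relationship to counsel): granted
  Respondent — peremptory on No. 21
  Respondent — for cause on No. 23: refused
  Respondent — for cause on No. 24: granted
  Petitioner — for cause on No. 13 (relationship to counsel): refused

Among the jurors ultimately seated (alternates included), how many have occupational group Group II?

4

Removed: #1, #3, #4, #5, #6, #7, #14, #15, #17, #19, #20, #21, #22, #24.
Seated (8 incl. alternates): #2, #8, #9, #10, #11, #12, #13, #16.
Of those, in Group II: #2, #9, #10, #13 → 4.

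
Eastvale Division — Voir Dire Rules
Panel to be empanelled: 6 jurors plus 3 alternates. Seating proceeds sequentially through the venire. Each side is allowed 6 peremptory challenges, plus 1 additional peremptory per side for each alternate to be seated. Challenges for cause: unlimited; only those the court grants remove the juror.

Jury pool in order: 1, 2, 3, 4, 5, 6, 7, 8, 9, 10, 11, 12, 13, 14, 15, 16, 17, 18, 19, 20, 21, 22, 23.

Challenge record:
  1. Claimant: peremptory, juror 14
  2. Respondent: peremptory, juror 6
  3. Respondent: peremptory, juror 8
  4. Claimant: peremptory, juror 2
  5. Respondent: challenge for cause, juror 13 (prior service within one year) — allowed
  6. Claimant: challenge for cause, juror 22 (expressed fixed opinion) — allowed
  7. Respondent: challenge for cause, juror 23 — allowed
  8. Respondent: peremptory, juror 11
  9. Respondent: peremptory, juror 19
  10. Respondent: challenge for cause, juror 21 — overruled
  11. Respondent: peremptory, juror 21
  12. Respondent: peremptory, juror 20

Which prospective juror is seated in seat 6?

Removed: #2, #6, #8, #11, #13, #14, #19, #20, #21, #22, #23.
Seating in order: seats 1–6 → #1, #3, #4, #5, #7, #9; alternates → #10, #12, #15.
So seat 6 is #9.

9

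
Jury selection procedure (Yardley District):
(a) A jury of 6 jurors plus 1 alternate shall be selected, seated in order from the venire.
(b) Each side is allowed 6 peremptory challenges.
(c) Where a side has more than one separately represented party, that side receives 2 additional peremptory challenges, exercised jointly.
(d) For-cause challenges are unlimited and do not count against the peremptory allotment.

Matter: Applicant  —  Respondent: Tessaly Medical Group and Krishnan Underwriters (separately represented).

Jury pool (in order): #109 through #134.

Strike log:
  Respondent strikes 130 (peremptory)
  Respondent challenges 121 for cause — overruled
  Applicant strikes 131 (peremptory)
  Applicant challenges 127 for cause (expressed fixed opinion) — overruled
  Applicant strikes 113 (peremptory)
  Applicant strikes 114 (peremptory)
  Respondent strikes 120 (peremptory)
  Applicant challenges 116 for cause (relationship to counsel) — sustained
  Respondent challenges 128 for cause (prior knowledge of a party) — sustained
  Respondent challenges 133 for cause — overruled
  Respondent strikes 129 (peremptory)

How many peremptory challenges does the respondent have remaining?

Respondent allotment: 6 base + 2 multi-party = 8.
Respondent peremptories used: #130, #120, #129 — 3 (for-cause on #121, #128, #133 don't count).
Remaining: 8 − 3 = 5.

5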